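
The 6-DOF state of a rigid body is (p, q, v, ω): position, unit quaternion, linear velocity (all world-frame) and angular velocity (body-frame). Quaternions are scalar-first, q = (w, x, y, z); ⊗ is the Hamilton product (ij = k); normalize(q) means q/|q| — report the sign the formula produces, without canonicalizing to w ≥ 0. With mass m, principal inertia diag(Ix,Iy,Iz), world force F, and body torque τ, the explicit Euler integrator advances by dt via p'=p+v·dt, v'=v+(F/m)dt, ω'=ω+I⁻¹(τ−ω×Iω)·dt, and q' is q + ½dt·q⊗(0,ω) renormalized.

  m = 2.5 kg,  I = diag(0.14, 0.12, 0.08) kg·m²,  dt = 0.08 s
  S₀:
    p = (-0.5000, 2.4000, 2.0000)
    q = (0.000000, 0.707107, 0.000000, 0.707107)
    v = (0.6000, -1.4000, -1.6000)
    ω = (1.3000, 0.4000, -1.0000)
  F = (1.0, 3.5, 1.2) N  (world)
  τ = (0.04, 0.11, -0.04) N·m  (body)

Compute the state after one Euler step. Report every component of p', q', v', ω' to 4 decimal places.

p' = (-0.4520, 2.2880, 1.8720)
q' = (-0.0085, 0.6942, 0.0649, 0.7168)
v' = (0.6320, -1.2880, -1.5616)
ω' = (1.3137, 0.5253, -1.0296)

new position p' = (-0.4520, 2.2880, 1.8720)
new velocity v' = (0.6320, -1.2880, -1.5616)
gyro term ω×Iω = (0.0160, -0.0780, -0.0104)
(τ − ω×Iω)/I = (0.1714, 1.5667, -0.3700)
ω' = ω + α·dt = (1.3137, 0.5253, -1.0296)
2q̇ = q⊗(0,ω) = (-0.2121321, -0.2828428, 1.6263461, 0.2828428)
q' = normalize(q + ½dt·q⊗(0,ω)) = (-0.0085, 0.6942, 0.0649, 0.7168)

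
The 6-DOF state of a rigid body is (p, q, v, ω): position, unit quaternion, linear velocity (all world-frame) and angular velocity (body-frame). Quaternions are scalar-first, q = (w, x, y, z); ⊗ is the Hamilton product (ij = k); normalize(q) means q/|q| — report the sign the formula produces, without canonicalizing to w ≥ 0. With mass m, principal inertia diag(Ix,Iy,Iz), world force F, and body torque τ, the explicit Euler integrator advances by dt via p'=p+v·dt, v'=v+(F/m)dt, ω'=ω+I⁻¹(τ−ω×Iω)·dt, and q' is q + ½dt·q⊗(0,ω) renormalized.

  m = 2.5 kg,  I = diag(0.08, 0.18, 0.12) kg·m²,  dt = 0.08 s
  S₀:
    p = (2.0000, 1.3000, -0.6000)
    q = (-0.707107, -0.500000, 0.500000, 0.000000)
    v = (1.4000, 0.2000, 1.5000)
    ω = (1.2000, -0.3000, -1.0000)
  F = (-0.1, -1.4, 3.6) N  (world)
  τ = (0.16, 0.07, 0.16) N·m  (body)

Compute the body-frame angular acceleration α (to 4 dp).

α = (2.2250, 0.1222, 1.6333)

precession coupling ω×(Iω) = (-0.0180, 0.0480, -0.0360)
angular accel α = (2.2250, 0.1222, 1.6333)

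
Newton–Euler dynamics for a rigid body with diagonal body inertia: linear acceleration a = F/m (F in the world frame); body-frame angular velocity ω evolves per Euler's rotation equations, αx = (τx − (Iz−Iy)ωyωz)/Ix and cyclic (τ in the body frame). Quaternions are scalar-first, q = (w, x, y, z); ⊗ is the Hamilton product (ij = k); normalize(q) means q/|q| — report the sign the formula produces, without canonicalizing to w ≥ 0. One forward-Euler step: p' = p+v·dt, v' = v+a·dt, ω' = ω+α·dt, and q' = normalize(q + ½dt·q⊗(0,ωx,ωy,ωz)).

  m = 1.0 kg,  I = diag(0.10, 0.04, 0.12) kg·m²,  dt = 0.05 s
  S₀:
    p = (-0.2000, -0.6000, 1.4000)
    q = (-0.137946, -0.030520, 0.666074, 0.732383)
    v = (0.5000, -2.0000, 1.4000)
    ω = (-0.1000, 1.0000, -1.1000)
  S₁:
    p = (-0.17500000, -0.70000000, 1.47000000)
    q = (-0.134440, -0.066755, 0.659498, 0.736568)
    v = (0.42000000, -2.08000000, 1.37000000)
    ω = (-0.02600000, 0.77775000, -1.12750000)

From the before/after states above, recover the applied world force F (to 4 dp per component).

velocity change Δv = (-0.08000000, -0.08000000, -0.03000000)
m·(v₁−v₀)/dt = (-1.6000, -1.6000, -0.6000)

F = (-1.6000, -1.6000, -0.6000)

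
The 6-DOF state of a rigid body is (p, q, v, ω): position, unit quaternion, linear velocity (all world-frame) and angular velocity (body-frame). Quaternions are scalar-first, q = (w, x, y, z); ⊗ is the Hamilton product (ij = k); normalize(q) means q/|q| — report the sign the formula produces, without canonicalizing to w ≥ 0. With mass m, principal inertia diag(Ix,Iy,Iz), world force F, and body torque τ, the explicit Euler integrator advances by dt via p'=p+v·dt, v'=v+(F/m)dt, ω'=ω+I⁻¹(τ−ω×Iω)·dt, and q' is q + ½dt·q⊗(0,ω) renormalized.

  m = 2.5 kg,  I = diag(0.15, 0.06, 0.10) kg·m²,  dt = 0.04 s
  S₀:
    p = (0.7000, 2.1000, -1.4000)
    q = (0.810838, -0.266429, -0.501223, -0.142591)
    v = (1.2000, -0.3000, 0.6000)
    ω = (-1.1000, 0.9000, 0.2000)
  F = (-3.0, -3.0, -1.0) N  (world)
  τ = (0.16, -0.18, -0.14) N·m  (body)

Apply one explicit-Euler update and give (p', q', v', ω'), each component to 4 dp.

p' = (0.7480, 2.0880, -1.3760)
q' = (0.8142, -0.2836, -0.4822, -0.1551)
v' = (1.1520, -0.3480, 0.5840)
ω' = (-1.0593, 0.7873, 0.1084)

new position p' = (0.7480, 2.0880, -1.3760)
v' = v + a·dt = (1.1520, -0.3480, 0.5840)
gyro term ω×Iω = (0.0072, -0.0110, 0.0891)
α = I⁻¹(τ − ω×Iω) = (1.0187, -2.8167, -2.2910)
new body rate ω' = (-1.0593, 0.7873, 0.1084)
Hamilton product q⊗(0,ω) = (0.1865470, -0.8638345, 0.9398901, -0.6289638)
q + ½dt·q⊗(0,ω), renormalized = (0.8142, -0.2836, -0.4822, -0.1551)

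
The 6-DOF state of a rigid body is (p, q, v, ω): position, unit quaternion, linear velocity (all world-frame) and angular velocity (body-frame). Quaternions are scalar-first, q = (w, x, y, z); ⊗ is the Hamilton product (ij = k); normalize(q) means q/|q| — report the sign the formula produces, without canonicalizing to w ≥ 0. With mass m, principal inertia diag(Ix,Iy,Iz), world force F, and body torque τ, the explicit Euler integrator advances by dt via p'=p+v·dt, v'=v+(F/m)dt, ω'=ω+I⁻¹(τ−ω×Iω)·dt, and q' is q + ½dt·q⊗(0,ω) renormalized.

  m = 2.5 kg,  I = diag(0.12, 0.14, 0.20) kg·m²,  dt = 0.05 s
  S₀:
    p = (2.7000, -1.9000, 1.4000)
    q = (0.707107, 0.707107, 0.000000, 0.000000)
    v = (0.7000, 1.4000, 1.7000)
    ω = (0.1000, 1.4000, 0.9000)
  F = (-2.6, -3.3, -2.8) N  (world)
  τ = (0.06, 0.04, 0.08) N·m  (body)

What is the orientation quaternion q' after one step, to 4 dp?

2q̇ = q⊗(0,ω) = (-0.0707107, 0.0707107, 0.3535535, 1.6263461)
q + ½dt·q⊗(0,ω), renormalized = (0.7047, 0.7083, 0.0088, 0.0406)

q' = (0.7047, 0.7083, 0.0088, 0.0406)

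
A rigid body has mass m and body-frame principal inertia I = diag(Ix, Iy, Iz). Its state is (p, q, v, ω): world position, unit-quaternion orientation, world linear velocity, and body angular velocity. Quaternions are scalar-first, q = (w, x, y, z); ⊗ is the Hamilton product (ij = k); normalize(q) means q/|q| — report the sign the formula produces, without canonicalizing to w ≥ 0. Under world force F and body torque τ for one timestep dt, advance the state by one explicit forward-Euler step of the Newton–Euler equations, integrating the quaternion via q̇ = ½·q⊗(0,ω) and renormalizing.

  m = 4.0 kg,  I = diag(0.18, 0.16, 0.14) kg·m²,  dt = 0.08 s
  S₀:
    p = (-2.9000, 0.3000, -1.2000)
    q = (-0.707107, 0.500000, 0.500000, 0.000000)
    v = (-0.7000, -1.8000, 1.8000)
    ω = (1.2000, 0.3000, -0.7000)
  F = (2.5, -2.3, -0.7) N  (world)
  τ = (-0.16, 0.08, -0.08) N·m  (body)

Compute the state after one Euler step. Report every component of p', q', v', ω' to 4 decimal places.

p + v·dt = (-2.9560, 0.1560, -1.0560)
v' = v + a·dt = (-0.6500, -1.8460, 1.7860)
precession coupling ω×(Iω) = (0.0042, -0.0336, -0.0072)
angular accel α = (-0.9122, 0.7100, -0.5200)
ω' = ω + α·dt = (1.1270, 0.3568, -0.7416)
q⊗(0,ω) = (-0.7500000, -1.1985284, 0.1378679, 0.0449749)
q + ½dt·q⊗(0,ω), renormalized = (-0.7359, 0.4513, 0.5047, 0.0018)

p' = (-2.9560, 0.1560, -1.0560)
q' = (-0.7359, 0.4513, 0.5047, 0.0018)
v' = (-0.6500, -1.8460, 1.7860)
ω' = (1.1270, 0.3568, -0.7416)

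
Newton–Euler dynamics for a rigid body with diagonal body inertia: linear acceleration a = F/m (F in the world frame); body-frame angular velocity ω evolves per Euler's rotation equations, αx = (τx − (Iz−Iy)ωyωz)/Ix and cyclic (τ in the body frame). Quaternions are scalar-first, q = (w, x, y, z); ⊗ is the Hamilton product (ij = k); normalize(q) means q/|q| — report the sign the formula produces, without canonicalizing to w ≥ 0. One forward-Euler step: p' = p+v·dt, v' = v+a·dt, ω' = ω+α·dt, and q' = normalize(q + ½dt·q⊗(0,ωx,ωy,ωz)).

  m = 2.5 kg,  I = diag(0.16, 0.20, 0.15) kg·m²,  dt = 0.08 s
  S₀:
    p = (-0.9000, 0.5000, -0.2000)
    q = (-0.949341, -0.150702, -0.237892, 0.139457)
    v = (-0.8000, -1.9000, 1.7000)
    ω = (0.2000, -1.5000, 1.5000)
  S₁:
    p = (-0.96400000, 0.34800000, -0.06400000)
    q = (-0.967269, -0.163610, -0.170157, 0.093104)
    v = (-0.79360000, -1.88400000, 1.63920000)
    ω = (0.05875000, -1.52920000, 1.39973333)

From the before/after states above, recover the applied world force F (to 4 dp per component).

F = (0.2000, 0.5000, -1.9000)

v₁ − v₀ = (0.00640000, 0.01600000, -0.06080000)
F = m·Δv/dt = (0.2000, 0.5000, -1.9000)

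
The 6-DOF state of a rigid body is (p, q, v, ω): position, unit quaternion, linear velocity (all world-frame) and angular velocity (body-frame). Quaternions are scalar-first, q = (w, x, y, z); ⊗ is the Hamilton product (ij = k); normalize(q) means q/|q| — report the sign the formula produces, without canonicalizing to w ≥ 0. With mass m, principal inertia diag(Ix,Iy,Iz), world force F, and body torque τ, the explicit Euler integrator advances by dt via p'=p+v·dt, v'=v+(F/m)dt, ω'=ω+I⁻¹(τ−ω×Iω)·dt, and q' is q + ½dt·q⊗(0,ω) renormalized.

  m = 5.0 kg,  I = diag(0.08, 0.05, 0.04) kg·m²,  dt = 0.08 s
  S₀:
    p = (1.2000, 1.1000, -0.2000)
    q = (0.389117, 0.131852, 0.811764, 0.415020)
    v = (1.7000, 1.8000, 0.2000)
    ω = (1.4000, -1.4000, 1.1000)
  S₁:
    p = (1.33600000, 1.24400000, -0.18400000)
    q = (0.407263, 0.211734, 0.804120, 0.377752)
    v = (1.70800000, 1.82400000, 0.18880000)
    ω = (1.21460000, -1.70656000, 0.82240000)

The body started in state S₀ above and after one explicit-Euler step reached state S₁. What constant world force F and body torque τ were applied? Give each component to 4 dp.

v₁ − v₀ = (0.00800000, 0.02400000, -0.01120000)
applied force F = (0.5000, 1.5000, -0.7000)
rate change Δω = (-0.18540000, -0.30656000, -0.27760000)
I·α + gyro = (-0.1700, -0.1300, -0.0800)

F = (0.5000, 1.5000, -0.7000)
τ = (-0.1700, -0.1300, -0.0800)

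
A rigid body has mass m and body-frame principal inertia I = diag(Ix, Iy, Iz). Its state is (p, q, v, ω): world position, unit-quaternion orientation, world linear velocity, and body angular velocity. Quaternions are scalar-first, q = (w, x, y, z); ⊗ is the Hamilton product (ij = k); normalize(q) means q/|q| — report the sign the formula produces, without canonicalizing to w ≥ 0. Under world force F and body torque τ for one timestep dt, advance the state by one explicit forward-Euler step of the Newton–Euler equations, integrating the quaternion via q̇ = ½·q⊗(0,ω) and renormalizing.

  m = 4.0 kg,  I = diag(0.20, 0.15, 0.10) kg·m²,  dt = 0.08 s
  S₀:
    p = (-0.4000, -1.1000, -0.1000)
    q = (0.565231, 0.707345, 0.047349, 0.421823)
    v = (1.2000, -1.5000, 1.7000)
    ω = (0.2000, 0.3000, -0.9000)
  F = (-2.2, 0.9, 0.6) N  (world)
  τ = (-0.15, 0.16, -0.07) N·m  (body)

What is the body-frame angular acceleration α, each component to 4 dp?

α = (-0.8175, 1.1867, -0.6700)

precession coupling ω×(Iω) = (0.0135, -0.0180, -0.0030)
angular accel α = (-0.8175, 1.1867, -0.6700)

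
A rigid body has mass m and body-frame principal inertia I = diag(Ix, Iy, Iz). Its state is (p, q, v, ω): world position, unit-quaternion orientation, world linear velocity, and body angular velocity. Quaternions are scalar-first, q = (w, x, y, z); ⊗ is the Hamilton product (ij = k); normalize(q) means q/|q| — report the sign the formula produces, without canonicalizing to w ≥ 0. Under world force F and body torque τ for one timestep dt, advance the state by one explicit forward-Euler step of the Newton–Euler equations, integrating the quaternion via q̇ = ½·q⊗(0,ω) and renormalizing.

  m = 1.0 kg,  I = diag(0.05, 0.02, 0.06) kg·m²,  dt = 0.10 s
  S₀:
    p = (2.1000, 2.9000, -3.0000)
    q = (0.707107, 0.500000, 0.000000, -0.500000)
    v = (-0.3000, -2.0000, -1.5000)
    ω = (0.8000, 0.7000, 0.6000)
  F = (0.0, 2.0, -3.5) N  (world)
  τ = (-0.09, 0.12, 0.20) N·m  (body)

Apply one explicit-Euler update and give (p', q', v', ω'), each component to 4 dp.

p' = (2.0700, 2.7000, -3.1500)
q' = (0.7008, 0.5448, -0.0102, -0.4604)
v' = (-0.3000, -1.8000, -1.8500)
ω' = (0.5864, 1.3240, 0.9613)

a = F/m = (0.0000, 2.0000, -3.5000)
new position p' = (2.0700, 2.7000, -3.1500)
v + (F/m)dt = (-0.3000, -1.8000, -1.8500)
α = I⁻¹(τ − ω×Iω) = (-2.1360, 6.2400, 3.6133)
ω + α·dt = (0.5864, 1.3240, 0.9613)
2q̇ = q⊗(0,ω) = (-0.1000000, 0.9156856, -0.2050251, 0.7742642)
q' = normalize(q + ½dt·q⊗(0,ω)) = (0.7008, 0.5448, -0.0102, -0.4604)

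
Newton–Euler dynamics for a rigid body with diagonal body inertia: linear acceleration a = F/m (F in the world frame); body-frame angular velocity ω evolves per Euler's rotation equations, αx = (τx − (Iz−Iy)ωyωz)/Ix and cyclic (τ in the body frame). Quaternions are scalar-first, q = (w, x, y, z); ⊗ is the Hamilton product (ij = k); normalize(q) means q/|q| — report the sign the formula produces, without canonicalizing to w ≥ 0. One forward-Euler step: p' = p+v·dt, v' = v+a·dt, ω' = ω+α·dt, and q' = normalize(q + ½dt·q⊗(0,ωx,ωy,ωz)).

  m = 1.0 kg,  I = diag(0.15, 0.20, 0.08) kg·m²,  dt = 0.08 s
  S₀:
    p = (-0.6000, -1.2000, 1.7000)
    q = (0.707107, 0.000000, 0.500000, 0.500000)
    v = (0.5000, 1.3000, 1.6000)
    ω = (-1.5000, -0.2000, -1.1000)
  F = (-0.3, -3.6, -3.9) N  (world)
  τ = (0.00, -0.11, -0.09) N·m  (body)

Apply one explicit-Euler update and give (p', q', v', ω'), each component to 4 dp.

a = (-0.3000, -3.6000, -3.9000)
new position p' = (-0.5600, -1.0960, 1.8280)
v' = v + a·dt = (0.4760, 1.0120, 1.2880)
(τ − ω×Iω)/I = (0.1760, -1.1275, -1.3125)
ω + α·dt = (-1.4859, -0.2902, -1.2050)
Hamilton product q⊗(0,ω) = (0.6500000, -1.5106605, -0.8914214, -0.0278177)
q + ½dt·q⊗(0,ω), renormalized = (0.7311, -0.0603, 0.4630, 0.4975)

p' = (-0.5600, -1.0960, 1.8280)
q' = (0.7311, -0.0603, 0.4630, 0.4975)
v' = (0.4760, 1.0120, 1.2880)
ω' = (-1.4859, -0.2902, -1.2050)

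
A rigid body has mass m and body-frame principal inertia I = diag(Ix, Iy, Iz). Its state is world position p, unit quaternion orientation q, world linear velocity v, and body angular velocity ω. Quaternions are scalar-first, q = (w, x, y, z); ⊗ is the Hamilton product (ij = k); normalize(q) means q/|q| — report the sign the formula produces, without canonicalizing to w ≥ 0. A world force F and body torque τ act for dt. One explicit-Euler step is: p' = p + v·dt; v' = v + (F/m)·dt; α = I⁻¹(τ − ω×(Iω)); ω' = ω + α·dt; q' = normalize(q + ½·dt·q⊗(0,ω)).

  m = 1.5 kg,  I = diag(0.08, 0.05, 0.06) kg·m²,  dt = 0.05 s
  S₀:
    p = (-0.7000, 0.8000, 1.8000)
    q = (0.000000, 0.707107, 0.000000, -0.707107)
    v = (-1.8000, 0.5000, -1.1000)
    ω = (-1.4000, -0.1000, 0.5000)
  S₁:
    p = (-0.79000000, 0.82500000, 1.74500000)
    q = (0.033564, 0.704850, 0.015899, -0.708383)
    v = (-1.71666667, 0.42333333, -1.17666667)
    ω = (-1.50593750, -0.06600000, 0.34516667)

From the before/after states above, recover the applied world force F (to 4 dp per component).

F = (2.5000, -2.3000, -2.3000)

Δv = v₁−v₀ = (0.08333333, -0.07666667, -0.07666667)
applied force F = (2.5000, -2.3000, -2.3000)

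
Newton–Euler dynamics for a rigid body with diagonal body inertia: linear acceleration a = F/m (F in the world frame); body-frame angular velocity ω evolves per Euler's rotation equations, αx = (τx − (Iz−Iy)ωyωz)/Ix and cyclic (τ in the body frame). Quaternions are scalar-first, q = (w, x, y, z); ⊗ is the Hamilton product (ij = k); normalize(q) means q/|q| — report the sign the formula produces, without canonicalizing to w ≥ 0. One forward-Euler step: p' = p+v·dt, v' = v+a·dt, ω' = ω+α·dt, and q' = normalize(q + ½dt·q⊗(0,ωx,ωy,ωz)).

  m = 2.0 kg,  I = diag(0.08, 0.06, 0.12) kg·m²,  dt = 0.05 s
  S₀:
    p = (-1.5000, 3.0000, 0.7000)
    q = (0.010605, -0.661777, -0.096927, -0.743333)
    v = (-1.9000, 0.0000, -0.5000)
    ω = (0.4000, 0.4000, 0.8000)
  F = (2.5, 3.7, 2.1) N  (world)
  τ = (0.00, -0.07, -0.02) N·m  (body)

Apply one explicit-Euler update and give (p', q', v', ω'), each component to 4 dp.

a = F/m = (1.2500, 1.8500, 1.0500)
p' = p + v·dt = (-1.5950, 3.0000, 0.6750)
v' = v + a·dt = (-1.8375, 0.0925, -0.4475)
α = I⁻¹(τ − ω×Iω) = (-0.2400, -0.9533, -0.1400)
ω + α·dt = (0.3880, 0.3523, 0.7930)
Hamilton product q⊗(0,ω) = (0.8981480, 0.2240336, 0.2363304, -0.2174560)
q' = normalize(q + ½dt·q⊗(0,ω)) = (0.0330, -0.6560, -0.0910, -0.7485)

p' = (-1.5950, 3.0000, 0.6750)
q' = (0.0330, -0.6560, -0.0910, -0.7485)
v' = (-1.8375, 0.0925, -0.4475)
ω' = (0.3880, 0.3523, 0.7930)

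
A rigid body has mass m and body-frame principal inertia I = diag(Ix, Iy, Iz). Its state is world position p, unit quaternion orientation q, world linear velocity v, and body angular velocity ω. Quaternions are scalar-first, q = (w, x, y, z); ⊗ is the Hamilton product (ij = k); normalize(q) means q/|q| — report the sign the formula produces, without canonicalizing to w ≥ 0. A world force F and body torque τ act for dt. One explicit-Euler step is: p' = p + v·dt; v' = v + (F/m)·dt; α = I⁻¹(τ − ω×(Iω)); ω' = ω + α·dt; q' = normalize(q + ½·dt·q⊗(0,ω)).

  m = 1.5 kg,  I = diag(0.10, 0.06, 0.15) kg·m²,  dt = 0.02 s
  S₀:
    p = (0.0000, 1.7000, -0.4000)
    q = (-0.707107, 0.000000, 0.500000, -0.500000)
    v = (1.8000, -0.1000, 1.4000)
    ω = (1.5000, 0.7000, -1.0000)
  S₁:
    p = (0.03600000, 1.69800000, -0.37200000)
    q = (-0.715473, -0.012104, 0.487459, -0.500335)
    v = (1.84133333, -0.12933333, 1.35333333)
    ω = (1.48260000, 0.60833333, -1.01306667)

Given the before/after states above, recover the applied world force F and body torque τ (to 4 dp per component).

F = (3.1000, -2.2000, -3.5000)
τ = (-0.1500, -0.2000, -0.1400)

Δv = v₁−v₀ = (0.04133333, -0.02933333, -0.04666667)
F = m·Δv/dt = (3.1000, -2.2000, -3.5000)
ω₁ − ω₀ = (-0.01740000, -0.09166667, -0.01306667)
gyro term ω₀×Iω₀ = (-0.0630, 0.0750, -0.0420)
τ = I·(Δω/dt) + ω₀×(Iω₀) = (-0.1500, -0.2000, -0.1400)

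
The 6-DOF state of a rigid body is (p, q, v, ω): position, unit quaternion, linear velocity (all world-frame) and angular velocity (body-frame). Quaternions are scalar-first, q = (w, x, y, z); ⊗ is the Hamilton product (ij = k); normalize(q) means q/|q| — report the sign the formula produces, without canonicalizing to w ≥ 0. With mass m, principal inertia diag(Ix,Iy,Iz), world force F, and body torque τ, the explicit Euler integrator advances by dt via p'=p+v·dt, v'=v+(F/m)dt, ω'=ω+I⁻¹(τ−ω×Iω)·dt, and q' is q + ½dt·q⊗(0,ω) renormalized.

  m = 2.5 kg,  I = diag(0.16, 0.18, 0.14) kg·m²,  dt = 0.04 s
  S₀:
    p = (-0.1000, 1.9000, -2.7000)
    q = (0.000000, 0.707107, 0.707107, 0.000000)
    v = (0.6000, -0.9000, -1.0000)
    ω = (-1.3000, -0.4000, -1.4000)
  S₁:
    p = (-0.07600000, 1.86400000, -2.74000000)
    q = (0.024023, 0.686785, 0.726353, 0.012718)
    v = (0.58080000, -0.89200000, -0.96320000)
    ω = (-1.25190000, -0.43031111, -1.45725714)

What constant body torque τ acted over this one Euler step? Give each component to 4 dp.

ω₁ − ω₀ = (0.04810000, -0.03031111, -0.05725714)
gyro term ω₀×Iω₀ = (-0.0224, 0.0364, 0.0104)
I·α + gyro = (0.1700, -0.1000, -0.1900)

τ = (0.1700, -0.1000, -0.1900)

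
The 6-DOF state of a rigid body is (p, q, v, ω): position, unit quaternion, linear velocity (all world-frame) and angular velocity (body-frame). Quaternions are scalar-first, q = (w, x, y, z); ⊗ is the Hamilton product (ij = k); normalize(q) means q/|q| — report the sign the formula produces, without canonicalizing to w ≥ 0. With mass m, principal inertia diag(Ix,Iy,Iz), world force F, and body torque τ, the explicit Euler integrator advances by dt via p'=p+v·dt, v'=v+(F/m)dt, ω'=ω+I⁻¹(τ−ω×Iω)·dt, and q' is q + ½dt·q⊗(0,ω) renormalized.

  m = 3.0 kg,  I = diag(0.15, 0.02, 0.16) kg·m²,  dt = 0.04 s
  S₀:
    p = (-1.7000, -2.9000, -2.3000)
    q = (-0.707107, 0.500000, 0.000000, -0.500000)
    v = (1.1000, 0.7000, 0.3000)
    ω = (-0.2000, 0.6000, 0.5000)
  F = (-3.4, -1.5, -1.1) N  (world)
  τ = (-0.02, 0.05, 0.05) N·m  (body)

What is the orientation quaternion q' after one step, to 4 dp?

q' = (-0.7000, 0.5088, -0.0115, -0.5010)

q⊗(0,ω) = (0.3500000, 0.4414214, -0.5742642, -0.0535535)
q + ½dt·q⊗(0,ω), renormalized = (-0.7000, 0.5088, -0.0115, -0.5010)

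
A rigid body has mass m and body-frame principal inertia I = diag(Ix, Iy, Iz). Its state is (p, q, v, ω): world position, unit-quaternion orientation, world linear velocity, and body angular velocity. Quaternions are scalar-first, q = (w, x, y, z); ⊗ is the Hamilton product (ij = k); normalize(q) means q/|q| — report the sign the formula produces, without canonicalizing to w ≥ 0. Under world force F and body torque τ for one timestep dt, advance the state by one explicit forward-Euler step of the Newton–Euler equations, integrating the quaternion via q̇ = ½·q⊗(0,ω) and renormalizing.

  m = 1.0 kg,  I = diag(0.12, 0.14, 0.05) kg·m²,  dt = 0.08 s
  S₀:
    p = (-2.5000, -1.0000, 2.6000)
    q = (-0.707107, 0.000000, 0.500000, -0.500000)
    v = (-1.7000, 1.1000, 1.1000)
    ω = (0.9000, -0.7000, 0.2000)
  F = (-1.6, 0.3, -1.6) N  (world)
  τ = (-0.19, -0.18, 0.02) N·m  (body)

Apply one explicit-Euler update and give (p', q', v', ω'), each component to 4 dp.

p' = (-2.6360, -0.9120, 2.6880)
q' = (-0.6884, -0.0354, 0.5013, -0.5231)
v' = (-1.8280, 1.1240, 0.9720)
ω' = (0.7649, -0.8101, 0.2522)

linear accel F/m = (-1.6000, 0.3000, -1.6000)
p + v·dt = (-2.6360, -0.9120, 2.6880)
new velocity v' = (-1.8280, 1.1240, 0.9720)
precession coupling ω×(Iω) = (0.0126, 0.0126, -0.0126)
angular accel α = (-1.6883, -1.3757, 0.6520)
ω + α·dt = (0.7649, -0.8101, 0.2522)
2q̇ = q⊗(0,ω) = (0.4500000, -0.8863963, 0.0449749, -0.5914214)
q + ½dt·q⊗(0,ω), renormalized = (-0.6884, -0.0354, 0.5013, -0.5231)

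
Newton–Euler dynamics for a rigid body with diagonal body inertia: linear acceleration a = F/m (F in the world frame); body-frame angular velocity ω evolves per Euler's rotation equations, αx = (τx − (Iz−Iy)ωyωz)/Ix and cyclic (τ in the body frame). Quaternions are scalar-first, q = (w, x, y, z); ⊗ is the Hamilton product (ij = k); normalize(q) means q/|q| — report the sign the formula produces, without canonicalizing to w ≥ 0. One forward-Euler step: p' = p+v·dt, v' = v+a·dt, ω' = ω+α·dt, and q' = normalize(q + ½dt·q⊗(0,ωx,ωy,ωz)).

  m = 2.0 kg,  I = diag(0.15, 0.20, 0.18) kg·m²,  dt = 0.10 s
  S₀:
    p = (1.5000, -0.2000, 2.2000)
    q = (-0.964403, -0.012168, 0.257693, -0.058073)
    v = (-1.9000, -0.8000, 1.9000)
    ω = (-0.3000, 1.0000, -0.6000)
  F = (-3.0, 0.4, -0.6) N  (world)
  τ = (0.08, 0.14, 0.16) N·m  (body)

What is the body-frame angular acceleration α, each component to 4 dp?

gyro term ω×Iω = (0.0120, -0.0054, -0.0150)
angular accel α = (0.4533, 0.7270, 0.9722)

α = (0.4533, 0.7270, 0.9722)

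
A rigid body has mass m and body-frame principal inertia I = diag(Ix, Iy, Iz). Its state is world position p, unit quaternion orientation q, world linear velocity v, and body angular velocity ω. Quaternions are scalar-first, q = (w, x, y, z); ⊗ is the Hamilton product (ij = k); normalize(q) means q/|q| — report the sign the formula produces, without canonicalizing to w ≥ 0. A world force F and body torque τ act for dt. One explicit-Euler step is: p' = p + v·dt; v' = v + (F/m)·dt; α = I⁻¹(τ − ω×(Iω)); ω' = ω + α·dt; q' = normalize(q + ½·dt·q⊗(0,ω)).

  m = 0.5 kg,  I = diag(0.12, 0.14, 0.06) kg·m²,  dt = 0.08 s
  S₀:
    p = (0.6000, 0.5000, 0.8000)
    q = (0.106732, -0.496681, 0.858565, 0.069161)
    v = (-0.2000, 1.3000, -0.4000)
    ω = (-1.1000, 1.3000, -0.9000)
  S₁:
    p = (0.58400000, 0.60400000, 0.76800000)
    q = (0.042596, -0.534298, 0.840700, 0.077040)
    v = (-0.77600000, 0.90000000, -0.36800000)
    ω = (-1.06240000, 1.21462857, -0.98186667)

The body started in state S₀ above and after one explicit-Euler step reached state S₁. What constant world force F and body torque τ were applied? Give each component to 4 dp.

F = (-3.6000, -2.5000, 0.2000)
τ = (0.1500, -0.0900, -0.0900)

rate change Δω = (0.03760000, -0.08537143, -0.08186667)
τ = I·(Δω/dt) + ω₀×(Iω₀) = (0.1500, -0.0900, -0.0900)
velocity change Δv = (-0.57600000, -0.40000000, 0.03200000)
m·(v₁−v₀)/dt = (-3.6000, -2.5000, 0.2000)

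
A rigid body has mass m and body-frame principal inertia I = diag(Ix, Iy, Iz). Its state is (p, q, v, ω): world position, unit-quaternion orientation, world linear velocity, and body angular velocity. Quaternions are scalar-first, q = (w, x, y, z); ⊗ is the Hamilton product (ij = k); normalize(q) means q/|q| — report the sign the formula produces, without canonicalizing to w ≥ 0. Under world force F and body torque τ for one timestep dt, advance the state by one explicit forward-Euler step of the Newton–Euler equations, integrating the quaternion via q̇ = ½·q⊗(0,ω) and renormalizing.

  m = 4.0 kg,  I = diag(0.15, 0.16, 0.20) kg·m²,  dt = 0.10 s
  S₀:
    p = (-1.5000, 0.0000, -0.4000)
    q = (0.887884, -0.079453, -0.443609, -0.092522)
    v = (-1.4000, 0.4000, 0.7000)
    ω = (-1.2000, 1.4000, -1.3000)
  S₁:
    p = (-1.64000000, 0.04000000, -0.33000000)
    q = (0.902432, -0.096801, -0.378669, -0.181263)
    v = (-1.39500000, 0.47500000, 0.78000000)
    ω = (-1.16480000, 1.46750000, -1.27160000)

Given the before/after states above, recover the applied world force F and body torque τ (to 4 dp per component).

F = (0.2000, 3.0000, 3.2000)
τ = (-0.0200, 0.0300, 0.0400)

velocity change Δv = (0.00500000, 0.07500000, 0.08000000)
m·(v₁−v₀)/dt = (0.2000, 3.0000, 3.2000)
Δω = ω₁−ω₀ = (0.03520000, 0.06750000, 0.02840000)
applied torque τ = (-0.0200, 0.0300, 0.0400)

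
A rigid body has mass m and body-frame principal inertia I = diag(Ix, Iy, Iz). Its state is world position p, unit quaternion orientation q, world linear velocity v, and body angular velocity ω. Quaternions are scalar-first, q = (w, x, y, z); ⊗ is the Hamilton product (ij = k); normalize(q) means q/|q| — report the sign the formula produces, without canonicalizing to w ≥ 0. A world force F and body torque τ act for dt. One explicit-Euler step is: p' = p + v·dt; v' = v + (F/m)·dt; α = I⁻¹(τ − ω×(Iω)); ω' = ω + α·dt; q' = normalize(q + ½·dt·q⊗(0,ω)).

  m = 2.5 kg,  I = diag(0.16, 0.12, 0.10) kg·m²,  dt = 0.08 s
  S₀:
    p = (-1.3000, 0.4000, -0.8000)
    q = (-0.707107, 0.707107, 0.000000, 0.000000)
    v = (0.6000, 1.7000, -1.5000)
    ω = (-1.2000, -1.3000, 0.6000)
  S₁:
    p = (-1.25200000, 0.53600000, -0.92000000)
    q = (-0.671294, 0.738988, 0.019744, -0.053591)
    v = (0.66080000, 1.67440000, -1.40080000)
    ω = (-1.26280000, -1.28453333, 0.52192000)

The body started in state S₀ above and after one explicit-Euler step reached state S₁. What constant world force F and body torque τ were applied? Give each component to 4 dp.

F = (1.9000, -0.8000, 3.1000)
τ = (-0.1100, -0.0200, -0.1600)

Δv = v₁−v₀ = (0.06080000, -0.02560000, 0.09920000)
m·(v₁−v₀)/dt = (1.9000, -0.8000, 3.1000)
rate change Δω = (-0.06280000, 0.01546667, -0.07808000)
precession coupling = (0.0156, -0.0432, -0.0624)
I·α + gyro = (-0.1100, -0.0200, -0.1600)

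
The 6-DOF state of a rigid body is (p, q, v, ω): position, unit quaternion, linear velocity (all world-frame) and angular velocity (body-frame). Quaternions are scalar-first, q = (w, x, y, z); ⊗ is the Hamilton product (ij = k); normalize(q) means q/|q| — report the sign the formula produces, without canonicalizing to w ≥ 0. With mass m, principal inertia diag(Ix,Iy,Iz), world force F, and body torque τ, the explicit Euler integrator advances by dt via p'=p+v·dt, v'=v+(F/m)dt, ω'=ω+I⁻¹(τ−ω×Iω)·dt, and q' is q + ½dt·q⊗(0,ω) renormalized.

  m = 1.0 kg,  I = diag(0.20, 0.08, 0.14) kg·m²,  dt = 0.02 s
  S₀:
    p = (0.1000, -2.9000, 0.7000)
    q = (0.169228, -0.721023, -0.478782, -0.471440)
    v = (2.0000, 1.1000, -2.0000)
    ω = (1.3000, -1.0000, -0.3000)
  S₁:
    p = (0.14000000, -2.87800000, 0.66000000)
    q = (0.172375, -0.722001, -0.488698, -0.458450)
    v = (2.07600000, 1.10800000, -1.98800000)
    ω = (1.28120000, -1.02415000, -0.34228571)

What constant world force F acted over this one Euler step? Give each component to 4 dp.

velocity change Δv = (0.07600000, 0.00800000, 0.01200000)
applied force F = (3.8000, 0.4000, 0.6000)

F = (3.8000, 0.4000, 0.6000)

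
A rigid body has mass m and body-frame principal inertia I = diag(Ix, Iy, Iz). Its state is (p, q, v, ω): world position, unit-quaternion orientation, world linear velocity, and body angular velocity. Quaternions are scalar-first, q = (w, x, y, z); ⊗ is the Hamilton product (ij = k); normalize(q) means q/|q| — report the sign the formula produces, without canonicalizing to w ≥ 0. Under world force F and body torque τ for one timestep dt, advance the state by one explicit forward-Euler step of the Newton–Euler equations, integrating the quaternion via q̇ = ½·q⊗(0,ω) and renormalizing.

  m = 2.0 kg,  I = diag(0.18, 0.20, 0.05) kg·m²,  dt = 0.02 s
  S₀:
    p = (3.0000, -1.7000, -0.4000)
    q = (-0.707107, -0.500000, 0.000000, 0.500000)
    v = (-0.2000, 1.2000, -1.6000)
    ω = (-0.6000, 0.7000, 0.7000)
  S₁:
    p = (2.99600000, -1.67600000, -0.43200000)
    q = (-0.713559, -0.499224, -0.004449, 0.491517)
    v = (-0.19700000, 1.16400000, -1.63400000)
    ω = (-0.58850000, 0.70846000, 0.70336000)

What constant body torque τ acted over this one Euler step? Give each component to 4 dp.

τ = (0.0300, 0.0300, 0.0000)

Δω = ω₁−ω₀ = (0.01150000, 0.00846000, 0.00336000)
gyro term ω₀×Iω₀ = (-0.0735, -0.0546, -0.0084)
τ = I·(Δω/dt) + ω₀×(Iω₀) = (0.0300, 0.0300, 0.0000)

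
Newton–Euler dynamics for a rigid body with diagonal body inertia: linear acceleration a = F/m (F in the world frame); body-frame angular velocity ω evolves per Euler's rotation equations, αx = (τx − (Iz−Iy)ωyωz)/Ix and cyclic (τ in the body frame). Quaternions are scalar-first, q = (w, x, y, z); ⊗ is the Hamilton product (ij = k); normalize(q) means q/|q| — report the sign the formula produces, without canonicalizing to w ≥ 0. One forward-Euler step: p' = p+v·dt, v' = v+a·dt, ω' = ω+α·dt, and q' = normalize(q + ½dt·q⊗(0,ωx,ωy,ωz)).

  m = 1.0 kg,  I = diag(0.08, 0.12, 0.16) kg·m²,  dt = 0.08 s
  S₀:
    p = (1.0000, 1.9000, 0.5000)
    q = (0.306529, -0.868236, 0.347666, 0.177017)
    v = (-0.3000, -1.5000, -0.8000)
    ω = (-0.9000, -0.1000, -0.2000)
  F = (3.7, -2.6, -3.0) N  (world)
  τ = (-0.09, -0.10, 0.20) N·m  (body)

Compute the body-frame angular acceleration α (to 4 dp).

α = (-1.1350, -0.7133, 1.2275)

ω×(Iω) gyroscopic = (0.0008, -0.0144, 0.0036)
α = I⁻¹(τ − ω×Iω) = (-1.1350, -0.7133, 1.2275)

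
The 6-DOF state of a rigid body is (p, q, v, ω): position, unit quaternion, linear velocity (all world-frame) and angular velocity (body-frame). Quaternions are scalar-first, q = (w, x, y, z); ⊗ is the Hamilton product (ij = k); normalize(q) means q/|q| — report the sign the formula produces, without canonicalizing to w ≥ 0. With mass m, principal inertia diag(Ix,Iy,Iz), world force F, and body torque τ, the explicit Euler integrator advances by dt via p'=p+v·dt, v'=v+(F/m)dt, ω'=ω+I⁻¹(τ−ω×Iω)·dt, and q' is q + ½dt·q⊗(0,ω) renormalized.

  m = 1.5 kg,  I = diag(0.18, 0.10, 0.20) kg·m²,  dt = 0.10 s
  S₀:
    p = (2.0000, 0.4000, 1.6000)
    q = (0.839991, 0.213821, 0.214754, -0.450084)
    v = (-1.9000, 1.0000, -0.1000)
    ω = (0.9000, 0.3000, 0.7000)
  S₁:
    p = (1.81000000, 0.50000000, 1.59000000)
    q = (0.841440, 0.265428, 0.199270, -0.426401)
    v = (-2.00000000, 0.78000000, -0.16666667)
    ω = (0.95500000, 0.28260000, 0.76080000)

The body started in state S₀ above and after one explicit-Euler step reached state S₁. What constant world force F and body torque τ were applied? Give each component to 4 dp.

Δω = ω₁−ω₀ = (0.05500000, -0.01740000, 0.06080000)
gyro term ω₀×Iω₀ = (0.0210, -0.0126, -0.0216)
applied torque τ = (0.1200, -0.0300, 0.1000)
Δv = v₁−v₀ = (-0.10000000, -0.22000000, -0.06666667)
applied force F = (-1.5000, -3.3000, -1.0000)

F = (-1.5000, -3.3000, -1.0000)
τ = (0.1200, -0.0300, 0.1000)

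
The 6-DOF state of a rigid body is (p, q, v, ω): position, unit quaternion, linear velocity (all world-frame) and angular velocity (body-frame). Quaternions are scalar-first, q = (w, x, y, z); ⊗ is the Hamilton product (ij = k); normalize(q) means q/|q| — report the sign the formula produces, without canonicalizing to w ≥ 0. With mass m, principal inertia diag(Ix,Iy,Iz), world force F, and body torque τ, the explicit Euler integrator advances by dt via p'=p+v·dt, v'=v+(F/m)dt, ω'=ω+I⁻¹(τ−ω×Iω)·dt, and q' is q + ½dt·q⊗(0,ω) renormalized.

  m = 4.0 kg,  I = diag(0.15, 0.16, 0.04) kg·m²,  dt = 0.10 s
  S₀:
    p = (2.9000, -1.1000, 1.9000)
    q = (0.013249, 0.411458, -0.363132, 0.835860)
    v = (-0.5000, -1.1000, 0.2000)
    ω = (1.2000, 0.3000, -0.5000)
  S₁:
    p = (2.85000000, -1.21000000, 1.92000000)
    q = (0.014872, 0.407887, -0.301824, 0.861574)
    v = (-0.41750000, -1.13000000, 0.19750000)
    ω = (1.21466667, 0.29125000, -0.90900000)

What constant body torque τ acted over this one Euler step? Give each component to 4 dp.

Δω = ω₁−ω₀ = (0.01466667, -0.00875000, -0.40900000)
precession coupling = (0.0180, -0.0660, 0.0036)
τ = I·(Δω/dt) + ω₀×(Iω₀) = (0.0400, -0.0800, -0.1600)

τ = (0.0400, -0.0800, -0.1600)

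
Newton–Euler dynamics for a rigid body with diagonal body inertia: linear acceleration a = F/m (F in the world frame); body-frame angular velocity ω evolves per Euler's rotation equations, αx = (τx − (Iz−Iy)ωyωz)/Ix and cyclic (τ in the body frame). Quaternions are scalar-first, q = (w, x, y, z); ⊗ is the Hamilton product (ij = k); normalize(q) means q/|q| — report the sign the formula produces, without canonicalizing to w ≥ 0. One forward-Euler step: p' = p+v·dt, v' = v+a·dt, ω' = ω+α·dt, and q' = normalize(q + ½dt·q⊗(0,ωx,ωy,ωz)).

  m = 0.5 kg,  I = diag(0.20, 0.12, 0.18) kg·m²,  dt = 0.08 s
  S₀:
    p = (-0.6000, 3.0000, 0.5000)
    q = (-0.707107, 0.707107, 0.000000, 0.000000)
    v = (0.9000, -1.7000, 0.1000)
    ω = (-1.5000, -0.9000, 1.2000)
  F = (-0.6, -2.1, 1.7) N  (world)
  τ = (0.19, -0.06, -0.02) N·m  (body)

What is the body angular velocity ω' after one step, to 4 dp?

ω' = (-1.3981, -0.9160, 1.2391)

gyro term ω×Iω = (-0.0648, -0.0360, -0.1080)
(τ − ω×Iω)/I = (1.2740, -0.2000, 0.4889)
ω + α·dt = (-1.3981, -0.9160, 1.2391)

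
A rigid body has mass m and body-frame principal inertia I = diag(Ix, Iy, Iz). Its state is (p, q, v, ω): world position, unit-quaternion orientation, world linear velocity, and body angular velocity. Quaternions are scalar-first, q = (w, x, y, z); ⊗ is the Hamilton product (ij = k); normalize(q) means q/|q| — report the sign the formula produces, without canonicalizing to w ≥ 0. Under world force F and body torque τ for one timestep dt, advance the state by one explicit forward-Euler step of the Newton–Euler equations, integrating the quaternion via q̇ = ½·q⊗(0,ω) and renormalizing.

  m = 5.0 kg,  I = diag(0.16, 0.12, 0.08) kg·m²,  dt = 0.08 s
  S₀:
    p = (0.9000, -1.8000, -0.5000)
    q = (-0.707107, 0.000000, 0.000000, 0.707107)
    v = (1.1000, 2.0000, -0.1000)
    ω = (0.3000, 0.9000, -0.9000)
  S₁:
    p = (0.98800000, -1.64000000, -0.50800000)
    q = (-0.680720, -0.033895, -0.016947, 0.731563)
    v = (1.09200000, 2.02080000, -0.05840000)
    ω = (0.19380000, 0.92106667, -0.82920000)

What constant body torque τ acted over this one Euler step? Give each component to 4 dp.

τ = (-0.1800, 0.0100, 0.0600)

ω₁ − ω₀ = (-0.10620000, 0.02106667, 0.07080000)
precession coupling = (0.0324, -0.0216, -0.0108)
applied torque τ = (-0.1800, 0.0100, 0.0600)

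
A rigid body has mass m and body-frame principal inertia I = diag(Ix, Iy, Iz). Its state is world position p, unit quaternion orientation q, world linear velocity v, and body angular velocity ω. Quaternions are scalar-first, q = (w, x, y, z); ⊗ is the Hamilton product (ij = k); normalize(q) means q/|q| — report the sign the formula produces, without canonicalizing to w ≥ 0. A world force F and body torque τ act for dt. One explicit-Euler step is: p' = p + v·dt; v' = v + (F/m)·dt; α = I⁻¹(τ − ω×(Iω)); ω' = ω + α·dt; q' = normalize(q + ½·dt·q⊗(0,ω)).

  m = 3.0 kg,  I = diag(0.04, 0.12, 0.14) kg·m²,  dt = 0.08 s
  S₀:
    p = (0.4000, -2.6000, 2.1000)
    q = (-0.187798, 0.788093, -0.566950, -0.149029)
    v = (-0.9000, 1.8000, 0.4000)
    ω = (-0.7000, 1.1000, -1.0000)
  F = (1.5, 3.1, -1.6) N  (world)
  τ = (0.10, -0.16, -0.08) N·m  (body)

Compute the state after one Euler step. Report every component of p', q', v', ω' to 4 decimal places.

gyro term ω×Iω = (-0.0220, -0.0700, -0.0616)
α = I⁻¹(τ − ω×Iω) = (3.0500, -0.7500, -0.1314)
ω' = ω + α·dt = (-0.4560, 1.0400, -1.0105)
2q̇ = q⊗(0,ω) = (1.0262811, 0.8623405, 0.6858355, 0.6578353)
q' = normalize(q + ½dt·q⊗(0,ω)) = (-0.1464, 0.8208, -0.5384, -0.1225)
p + v·dt = (0.3280, -2.4560, 2.1320)
v + (F/m)dt = (-0.8600, 1.8827, 0.3573)

p' = (0.3280, -2.4560, 2.1320)
q' = (-0.1464, 0.8208, -0.5384, -0.1225)
v' = (-0.8600, 1.8827, 0.3573)
ω' = (-0.4560, 1.0400, -1.0105)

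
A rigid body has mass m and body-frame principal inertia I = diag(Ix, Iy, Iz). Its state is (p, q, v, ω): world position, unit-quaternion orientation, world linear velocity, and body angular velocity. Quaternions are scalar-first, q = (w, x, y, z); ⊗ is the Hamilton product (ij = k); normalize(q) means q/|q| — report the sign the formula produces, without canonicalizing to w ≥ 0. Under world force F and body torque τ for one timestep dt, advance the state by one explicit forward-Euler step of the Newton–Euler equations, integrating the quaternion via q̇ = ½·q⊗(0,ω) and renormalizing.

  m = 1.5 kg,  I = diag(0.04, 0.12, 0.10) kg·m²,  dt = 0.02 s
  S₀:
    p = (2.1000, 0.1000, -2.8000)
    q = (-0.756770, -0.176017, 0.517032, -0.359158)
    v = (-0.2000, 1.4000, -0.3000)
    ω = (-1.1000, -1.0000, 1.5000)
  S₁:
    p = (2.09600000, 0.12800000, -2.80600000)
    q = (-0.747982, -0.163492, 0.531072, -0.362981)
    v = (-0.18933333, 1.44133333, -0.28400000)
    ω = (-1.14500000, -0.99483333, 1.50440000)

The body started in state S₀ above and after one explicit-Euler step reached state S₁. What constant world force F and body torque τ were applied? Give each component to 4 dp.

v₁ − v₀ = (0.01066667, 0.04133333, 0.01600000)
m·(v₁−v₀)/dt = (0.8000, 3.1000, 1.2000)
ω₁ − ω₀ = (-0.04500000, 0.00516667, 0.00440000)
gyro term ω₀×Iω₀ = (0.0300, 0.0990, 0.0880)
applied torque τ = (-0.0600, 0.1300, 0.1100)

F = (0.8000, 3.1000, 1.2000)
τ = (-0.0600, 0.1300, 0.1100)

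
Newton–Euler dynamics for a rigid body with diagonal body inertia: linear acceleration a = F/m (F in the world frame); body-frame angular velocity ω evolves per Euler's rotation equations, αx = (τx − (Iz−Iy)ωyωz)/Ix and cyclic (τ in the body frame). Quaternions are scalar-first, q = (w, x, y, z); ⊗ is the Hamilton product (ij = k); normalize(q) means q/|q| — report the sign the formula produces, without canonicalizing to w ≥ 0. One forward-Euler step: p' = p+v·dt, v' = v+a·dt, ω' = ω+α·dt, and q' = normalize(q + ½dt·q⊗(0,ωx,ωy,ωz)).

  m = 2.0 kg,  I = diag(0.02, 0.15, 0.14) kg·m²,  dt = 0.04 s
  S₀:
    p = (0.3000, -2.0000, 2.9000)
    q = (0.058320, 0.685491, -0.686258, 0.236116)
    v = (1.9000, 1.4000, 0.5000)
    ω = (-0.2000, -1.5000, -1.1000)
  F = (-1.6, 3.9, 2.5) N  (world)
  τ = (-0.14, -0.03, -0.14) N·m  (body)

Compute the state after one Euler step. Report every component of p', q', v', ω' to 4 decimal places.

precession coupling ω×(Iω) = (-0.0165, -0.0264, 0.0390)
angular accel α = (-6.1750, -0.0240, -1.2786)
ω + α·dt = (-0.4470, -1.5010, -1.1511)
Hamilton product q⊗(0,ω) = (-0.6325612, 1.0973938, 0.6193369, -1.2296401)
q + ½dt·q⊗(0,ω), renormalized = (0.0456, 0.7069, -0.6734, 0.2114)
p + v·dt = (0.3760, -1.9440, 2.9200)
v + (F/m)dt = (1.8680, 1.4780, 0.5500)

p' = (0.3760, -1.9440, 2.9200)
q' = (0.0456, 0.7069, -0.6734, 0.2114)
v' = (1.8680, 1.4780, 0.5500)
ω' = (-0.4470, -1.5010, -1.1511)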